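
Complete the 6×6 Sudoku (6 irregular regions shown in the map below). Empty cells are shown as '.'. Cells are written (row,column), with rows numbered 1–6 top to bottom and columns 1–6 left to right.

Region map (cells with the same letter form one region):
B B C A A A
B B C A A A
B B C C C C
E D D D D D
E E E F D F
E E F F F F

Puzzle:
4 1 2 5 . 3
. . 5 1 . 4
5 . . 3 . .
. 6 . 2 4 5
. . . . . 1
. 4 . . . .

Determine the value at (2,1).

6

(1,5) = 6 (sole candidate).
(2,5) = 2 (sole candidate).
(3,2) = 2 (sole candidate).
(3,5) = 1 (sole candidate).
(3,6) = 6 (sole candidate).
(5,5) = 3 (sole candidate).
(6,4) = 6 (sole candidate).
(6,5) = 5 (sole candidate).
(6,6) = 2 (sole candidate).
(2,2) = 3 (sole candidate).
(3,3) = 4 (sole candidate).
(4,3) = 1 (sole candidate).
(5,2) = 5 (sole candidate).
(5,3) = 6 (sole candidate).
(5,4) = 4 (sole candidate).
(6,3) = 3 (sole candidate).
(2,1) = 6: row 2 has {1,2,3,4,5}; col 1 has {4,5}; region has {1,2,3,4,5} → only 6 remains.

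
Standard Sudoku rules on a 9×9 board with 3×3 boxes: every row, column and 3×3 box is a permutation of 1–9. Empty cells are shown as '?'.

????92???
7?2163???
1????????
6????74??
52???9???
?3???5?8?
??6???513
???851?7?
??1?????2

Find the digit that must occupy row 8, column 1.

2

row 7, column 6 = 4 (sole candidate).
row 9, column 6 = 6 (sole candidate).
row 3, column 6 = 8 (sole candidate).
row 8, column 1 = 2: in row 8, 2 can only go here (every other open cell in that row sees a 2).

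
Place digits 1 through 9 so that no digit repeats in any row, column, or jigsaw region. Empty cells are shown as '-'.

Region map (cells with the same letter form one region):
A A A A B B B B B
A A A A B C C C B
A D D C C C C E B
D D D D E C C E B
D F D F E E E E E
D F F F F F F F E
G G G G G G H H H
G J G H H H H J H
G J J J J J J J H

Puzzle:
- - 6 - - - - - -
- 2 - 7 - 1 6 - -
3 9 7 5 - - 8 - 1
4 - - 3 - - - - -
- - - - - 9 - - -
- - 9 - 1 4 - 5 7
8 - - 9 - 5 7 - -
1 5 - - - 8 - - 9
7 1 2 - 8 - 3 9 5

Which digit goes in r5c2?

7

r3c6 = 2: row 3 has {1,3,5,7,8,9}; col 6 has {1,4,5,8,9}; region has {1,5,6,8} → only 2 remains.
r4c6 = 7: row 4 has {3,4}; col 6 has {1,2,4,5,8,9}; region has {1,2,5,6,8} → only 7 remains.
r4c7 = 9: row 4 has {3,4,7}; col 7 has {3,6,7,8}; region has {1,2,5,6,7,8} → only 9 remains.
r6c7 = 2: row 6 has {1,4,5,7,9}; col 7 has {3,6,7,8,9}; region has {1,4,5,9} → only 2 remains.
r8c7 = 4: row 8 has {1,5,8,9}; col 7 has {2,3,6,7,8,9}; region has {5,7,8,9} → only 4 remains.
r9c6 = 6: row 9 has {1,2,3,5,7,8,9}; col 6 has {1,2,4,5,7,8,9}; region has {1,2,3,5,8,9} → only 6 remains.
r1c6 = 3: row 1 has {6}; col 6 has {1,2,4,5,6,7,8,9}; region has {1} → only 3 remains.
r1c7 = 5: row 1 has {3,6}; col 7 has {2,3,4,6,7,8,9}; region has {1,3} → only 5 remains.
r3c5 = 4: row 3 has {1,2,3,5,7,8,9}; col 5 has {1,8}; region has {1,2,5,6,7,8,9} → only 4 remains.
r3c8 = 6: row 3 has {1,2,3,4,5,7,8,9}; col 8 has {5,9}; region has {7,9} → only 6 remains.
r5c7 = 1: row 5 has {9}; col 7 has {2,3,4,5,6,7,8,9}; region has {6,7,9} → only 1 remains.
r6c1 = 6: row 6 has {1,2,4,5,7,9}; col 1 has {1,3,4,7,8}; region has {3,4,7,9} → only 6 remains.
r6c4 = 8: row 6 has {1,2,4,5,6,7,9}; col 4 has {3,5,7,9}; region has {1,2,4,5,9} → only 8 remains.
r8c3 = 3: row 8 has {1,4,5,8,9}; col 3 has {2,6,7,9}; region has {1,5,7,8,9} → only 3 remains.
r8c8 = 7: row 8 has {1,3,4,5,8,9}; col 8 has {5,6,9}; region has {1,2,3,5,6,8,9} → only 7 remains.
r9c4 = 4: row 9 has {1,2,3,5,6,7,8,9}; col 4 has {3,5,7,8,9}; region has {1,2,3,5,6,7,8,9} → only 4 remains.
r1c1 = 9: row 1 has {3,5,6}; col 1 has {1,3,4,6,7,8}; region has {2,3,6,7} → only 9 remains.
r1c4 = 1: row 1 has {3,5,6,9}; col 4 has {3,4,5,7,8,9}; region has {2,3,6,7,9} → only 1 remains.
r2c1 = 5: row 2 has {1,2,6,7}; col 1 has {1,3,4,6,7,8,9}; region has {1,2,3,6,7,9} → only 5 remains.
r2c5 = 9: row 2 has {1,2,5,6,7}; col 5 has {1,4,8}; region has {1,3,5} → only 9 remains.
r2c8 = 3: row 2 has {1,2,5,6,7,9}; col 8 has {5,6,7,9}; region has {1,2,4,5,6,7,8,9} → only 3 remains.
r4c2 = 8: row 4 has {3,4,7,9}; col 2 has {1,2,5,9}; region has {3,4,6,7,9} → only 8 remains.
r4c8 = 2: row 4 has {3,4,7,8,9}; col 8 has {3,5,6,7,9}; region has {1,6,7,9} → only 2 remains.
r4c9 = 6: row 4 has {2,3,4,7,8,9}; col 9 has {1,5,7,9}; region has {1,3,5,9} → only 6 remains.
r5c1 = 2: row 5 has {1,9}; col 1 has {1,3,4,5,6,7,8,9}; region has {3,4,6,7,8,9} → only 2 remains.
r5c3 = 5: row 5 has {1,2,9}; col 3 has {2,3,6,7,9}; region has {2,3,4,6,7,8,9} → only 5 remains.
r5c4 = 6: row 5 has {1,2,5,9}; col 4 has {1,3,4,5,7,8,9}; region has {1,2,4,5,8,9} → only 6 remains.
r5c5 = 3: row 5 has {1,2,5,6,9}; col 5 has {1,4,8,9}; region has {1,2,6,7,9} → only 3 remains.
r6c2 = 3: row 6 has {1,2,4,5,6,7,8,9}; col 2 has {1,2,5,8,9}; region has {1,2,4,5,6,8,9} → only 3 remains.
r7c3 = 4: row 7 has {5,7,8,9}; col 3 has {2,3,5,6,7,9}; region has {1,3,5,7,8,9} → only 4 remains.
r7c8 = 1: row 7 has {4,5,7,8,9}; col 8 has {2,3,5,6,7,9}; region has {4,5,7,8,9} → only 1 remains.
r8c4 = 2: row 8 has {1,3,4,5,7,8,9}; col 4 has {1,3,4,5,6,7,8,9}; region has {1,4,5,7,8,9} → only 2 remains.
r8c5 = 6: row 8 has {1,2,3,4,5,7,8,9}; col 5 has {1,3,4,8,9}; region has {1,2,4,5,7,8,9} → only 6 remains.
r1c2 = 4: row 1 has {1,3,5,6,9}; col 2 has {1,2,3,5,8,9}; region has {1,2,3,5,6,7,9} → only 4 remains.
r1c8 = 8: row 1 has {1,3,4,5,6,9}; col 8 has {1,2,3,5,6,7,9}; region has {1,3,5,6,9} → only 8 remains.
r1c9 = 2: row 1 has {1,3,4,5,6,8,9}; col 9 has {1,5,6,7,9}; region has {1,3,5,6,8,9} → only 2 remains.
r2c3 = 8: row 2 has {1,2,3,5,6,7,9}; col 3 has {2,3,4,5,6,7,9}; region has {1,2,3,4,5,6,7,9} → only 8 remains.
r2c9 = 4: row 2 has {1,2,3,5,6,7,8,9}; col 9 has {1,2,5,6,7,9}; region has {1,2,3,5,6,8,9} → only 4 remains.
r4c3 = 1: row 4 has {2,3,4,6,7,8,9}; col 3 has {2,3,4,5,6,7,8,9}; region has {2,3,4,5,6,7,8,9} → only 1 remains.
r4c5 = 5: row 4 has {1,2,3,4,6,7,8,9}; col 5 has {1,3,4,6,8,9}; region has {1,2,3,6,7,9} → only 5 remains.
r5c2 = 7: row 5 has {1,2,3,5,6,9}; col 2 has {1,2,3,4,5,8,9}; region has {1,2,3,4,5,6,8,9} → only 7 remains.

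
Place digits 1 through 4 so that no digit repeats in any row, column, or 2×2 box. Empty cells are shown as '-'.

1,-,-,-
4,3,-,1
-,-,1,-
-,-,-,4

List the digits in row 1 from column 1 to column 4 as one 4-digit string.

R1C2 = 2: row 1 has {1}; col 2 has {3}; box has {1,3,4} → only 2 remains.
R1C4 = 3: row 1 has {1,2}; col 4 has {1,4}; box has {1} → only 3 remains.
R2C3 = 2: row 2 has {1,3,4}; col 3 has {1}; box has {1,3} → only 2 remains.
R3C2 = 4: row 3 has {1}; col 2 has {2,3}; box has {} → only 4 remains.
R3C4 = 2: row 3 has {1,4}; col 4 has {1,3,4}; box has {1,4} → only 2 remains.
R4C2 = 1: row 4 has {4}; col 2 has {2,3,4}; box has {4} → only 1 remains.
R4C3 = 3: row 4 has {1,4}; col 3 has {1,2}; box has {1,2,4} → only 3 remains.
R1C3 = 4: row 1 has {1,2,3}; col 3 has {1,2,3}; box has {1,2,3} → only 4 remains.

1243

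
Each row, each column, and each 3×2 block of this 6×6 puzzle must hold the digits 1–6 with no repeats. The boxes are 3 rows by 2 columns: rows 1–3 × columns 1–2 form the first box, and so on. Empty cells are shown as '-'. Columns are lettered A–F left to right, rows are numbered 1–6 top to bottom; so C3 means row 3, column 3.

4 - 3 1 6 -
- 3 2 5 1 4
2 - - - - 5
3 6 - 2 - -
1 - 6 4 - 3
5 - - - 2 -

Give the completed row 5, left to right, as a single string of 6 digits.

126453

B1 = 5: row 1 has {1,3,4,6}; col 2 has {3,6}; box has {2,3,4} → only 5 remains.
F1 = 2: row 1 has {1,3,4,5,6}; col 6 has {3,4,5}; box has {1,4,5,6} → only 2 remains.
A2 = 6: row 2 has {1,2,3,4,5}; col 1 has {1,2,3,4,5}; box has {2,3,4,5} → only 6 remains.
B3 = 1: row 3 has {2,5}; col 2 has {3,5,6}; box has {2,3,4,5,6} → only 1 remains.
C3 = 4: row 3 has {1,2,5}; col 3 has {2,3,6}; box has {1,2,3,5} → only 4 remains.
D3 = 6: row 3 has {1,2,4,5}; col 4 has {1,2,4,5}; box has {1,2,3,4,5} → only 6 remains.
E3 = 3: row 3 has {1,2,4,5,6}; col 5 has {1,2,6}; box has {1,2,4,5,6} → only 3 remains.
F4 = 1: row 4 has {2,3,6}; col 6 has {2,3,4,5}; box has {2,3} → only 1 remains.
B5 = 2: row 5 has {1,3,4,6}; col 2 has {1,3,5,6}; box has {1,3,5,6} → only 2 remains.
E5 = 5: row 5 has {1,2,3,4,6}; col 5 has {1,2,3,6}; box has {1,2,3} → only 5 remains.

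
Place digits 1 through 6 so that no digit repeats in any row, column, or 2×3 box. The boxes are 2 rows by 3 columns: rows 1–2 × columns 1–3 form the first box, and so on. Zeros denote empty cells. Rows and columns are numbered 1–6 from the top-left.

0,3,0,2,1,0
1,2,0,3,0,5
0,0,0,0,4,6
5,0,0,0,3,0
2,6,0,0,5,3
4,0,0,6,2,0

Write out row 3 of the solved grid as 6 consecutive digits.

312546

row 1, column 1 = 6 (sole candidate).
row 1, column 6 = 4 (sole candidate).
row 2, column 3 = 4 (sole candidate).
row 2, column 5 = 6 (sole candidate).
row 3, column 1 = 3: row 3 has {4,6}; col 1 has {1,2,4,5,6}; box has {5} → only 3 remains.
row 3, column 2 = 1: row 3 has {3,4,6}; col 2 has {2,3,6}; box has {3,5} → only 1 remains.
row 3, column 3 = 2: row 3 has {1,3,4,6}; col 3 has {4}; box has {1,3,5} → only 2 remains.
row 3, column 4 = 5: row 3 has {1,2,3,4,6}; col 4 has {2,3,6}; box has {3,4,6} → only 5 remains.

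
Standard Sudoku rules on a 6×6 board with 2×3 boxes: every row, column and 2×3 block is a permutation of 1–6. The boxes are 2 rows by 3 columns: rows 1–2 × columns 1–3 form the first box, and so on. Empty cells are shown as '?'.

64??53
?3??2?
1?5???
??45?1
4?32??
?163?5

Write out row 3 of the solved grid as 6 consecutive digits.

165432

r1c4 = 1 (sole candidate).
r2c1 = 5 (sole candidate).
r2c3 = 1 (sole candidate).
r5c2 = 5 (sole candidate).
r5c6 = 6 (sole candidate).
r6c1 = 2 (sole candidate).
r6c5 = 4 (sole candidate).
r1c3 = 2 (sole candidate).
r2c6 = 4 (sole candidate).
r3c6 = 2: row 3 has {1,5}; col 6 has {1,3,4,5,6}; box has {1,5} → only 2 remains.
r4c1 = 3 (sole candidate).
r4c5 = 6 (sole candidate).
r5c5 = 1 (sole candidate).
r2c4 = 6 (sole candidate).
r3c2 = 6: row 3 has {1,2,5}; col 2 has {1,3,4,5}; box has {1,3,4,5} → only 6 remains.
r3c4 = 4: row 3 has {1,2,5,6}; col 4 has {1,2,3,5,6}; box has {1,2,5,6} → only 4 remains.
r3c5 = 3: row 3 has {1,2,4,5,6}; col 5 has {1,2,4,5,6}; box has {1,2,4,5,6} → only 3 remains.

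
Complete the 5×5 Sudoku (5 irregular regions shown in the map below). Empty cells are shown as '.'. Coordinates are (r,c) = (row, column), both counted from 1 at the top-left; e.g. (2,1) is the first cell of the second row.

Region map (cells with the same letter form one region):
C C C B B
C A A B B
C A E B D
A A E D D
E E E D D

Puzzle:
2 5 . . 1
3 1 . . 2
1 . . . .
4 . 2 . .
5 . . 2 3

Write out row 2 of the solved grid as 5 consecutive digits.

(1,3) = 4: row 1 has {1,2,5}; col 3 has {2}; region has {1,2,3,5} → only 4 remains.
(1,4) = 3: row 1 has {1,2,4,5}; col 4 has {2}; region has {1,2} → only 3 remains.
(2,3) = 5: row 2 has {1,2,3}; col 3 has {2,4}; region has {1,4} → only 5 remains.
(2,4) = 4: row 2 has {1,2,3,5}; col 4 has {2,3}; region has {1,2,3} → only 4 remains.

31542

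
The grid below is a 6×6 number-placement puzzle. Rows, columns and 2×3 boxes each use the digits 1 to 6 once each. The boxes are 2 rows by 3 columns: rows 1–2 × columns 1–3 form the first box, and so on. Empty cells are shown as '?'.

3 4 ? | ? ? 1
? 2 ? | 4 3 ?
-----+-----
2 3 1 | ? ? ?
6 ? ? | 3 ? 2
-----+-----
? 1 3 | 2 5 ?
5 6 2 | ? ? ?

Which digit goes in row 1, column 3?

row 2, column 1 = 1: row 2 has {2,3,4}; col 1 has {2,3,5,6}; box has {2,3,4} → only 1 remains.
row 4, column 2 = 5: row 4 has {2,3,6}; col 2 has {1,2,3,4,6}; box has {1,2,3,6} → only 5 remains.
row 4, column 3 = 4: row 4 has {2,3,5,6}; col 3 has {1,2,3}; box has {1,2,3,5,6} → only 4 remains.
row 4, column 5 = 1: row 4 has {2,3,4,5,6}; col 5 has {3,5}; box has {2,3} → only 1 remains.
row 5, column 1 = 4: row 5 has {1,2,3,5}; col 1 has {1,2,3,5,6}; box has {1,2,3,5,6} → only 4 remains.
row 5, column 6 = 6: row 5 has {1,2,3,4,5}; col 6 has {1,2}; box has {2,5} → only 6 remains.
row 6, column 4 = 1: row 6 has {2,5,6}; col 4 has {2,3,4}; box has {2,5,6} → only 1 remains.
row 6, column 5 = 4: row 6 has {1,2,5,6}; col 5 has {1,3,5}; box has {1,2,5,6} → only 4 remains.
row 6, column 6 = 3: row 6 has {1,2,4,5,6}; col 6 has {1,2,6}; box has {1,2,4,5,6} → only 3 remains.
row 2, column 6 = 5: row 2 has {1,2,3,4}; col 6 has {1,2,3,6}; box has {1,3,4} → only 5 remains.
row 3, column 5 = 6: row 3 has {1,2,3}; col 5 has {1,3,4,5}; box has {1,2,3} → only 6 remains.
row 3, column 6 = 4: row 3 has {1,2,3,6}; col 6 has {1,2,3,5,6}; box has {1,2,3,6} → only 4 remains.
row 1, column 4 = 6: row 1 has {1,3,4}; col 4 has {1,2,3,4}; box has {1,3,4,5} → only 6 remains.
row 1, column 5 = 2: row 1 has {1,3,4,6}; col 5 has {1,3,4,5,6}; box has {1,3,4,5,6} → only 2 remains.
row 2, column 3 = 6: row 2 has {1,2,3,4,5}; col 3 has {1,2,3,4}; box has {1,2,3,4} → only 6 remains.
row 3, column 4 = 5: row 3 has {1,2,3,4,6}; col 4 has {1,2,3,4,6}; box has {1,2,3,4,6} → only 5 remains.
row 1, column 3 = 5: row 1 has {1,2,3,4,6}; col 3 has {1,2,3,4,6}; box has {1,2,3,4,6} → only 5 remains.

5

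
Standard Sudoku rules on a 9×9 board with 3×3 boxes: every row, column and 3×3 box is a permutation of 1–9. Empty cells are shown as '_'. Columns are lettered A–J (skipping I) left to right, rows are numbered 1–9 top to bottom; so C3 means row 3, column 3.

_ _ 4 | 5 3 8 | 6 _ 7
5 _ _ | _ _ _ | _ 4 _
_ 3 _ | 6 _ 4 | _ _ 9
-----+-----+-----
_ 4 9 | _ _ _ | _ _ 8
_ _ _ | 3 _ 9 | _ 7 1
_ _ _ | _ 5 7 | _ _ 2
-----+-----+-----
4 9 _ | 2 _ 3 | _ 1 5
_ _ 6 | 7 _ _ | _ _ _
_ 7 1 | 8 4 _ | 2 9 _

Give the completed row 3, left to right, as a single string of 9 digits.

H1 = 2 (sole candidate).
J2 = 3 (sole candidate).
D4 = 1 (sole candidate).
D6 = 4 (sole candidate).
C7 = 8 (sole candidate).
E7 = 6 (sole candidate).
G7 = 7 (sole candidate).
J8 = 4 (sole candidate).
A9 = 3 (sole candidate).
F9 = 5 (sole candidate).
J9 = 6 (sole candidate).
B1 = 1 (sole candidate).
D2 = 9 (sole candidate).
E4 = 2 (sole candidate).
F4 = 6 (sole candidate).
E5 = 8 (sole candidate).
C6 = 3 (sole candidate).
G6 = 9 (sole candidate).
H6 = 6 (sole candidate).
A8 = 2 (sole candidate).
B8 = 5 (sole candidate).
F8 = 1 (sole candidate).
A1 = 9 (sole candidate).
F2 = 2 (sole candidate).
A4 = 7 (sole candidate).
A5 = 6 (sole candidate).
B5 = 2 (sole candidate).
C5 = 5 (sole candidate).
G5 = 4 (sole candidate).
B6 = 8 (sole candidate).
E8 = 9 (sole candidate).
B2 = 6 (sole candidate).
C2 = 7 (sole candidate).
E2 = 1 (sole candidate).
G2 = 8 (sole candidate).
A3 = 8: row 3 has {3,4,6,9}; col 1 has {2,3,4,5,6,7,9}; box has {1,3,4,5,6,7,9} → only 8 remains.
C3 = 2: row 3 has {3,4,6,8,9}; col 3 has {1,3,4,5,6,7,8,9}; box has {1,3,4,5,6,7,8,9} → only 2 remains.
E3 = 7: row 3 has {2,3,4,6,8,9}; col 5 has {1,2,3,4,5,6,8,9}; box has {1,2,3,4,5,6,8,9} → only 7 remains.
H3 = 5: row 3 has {2,3,4,6,7,8,9}; col 8 has {1,2,4,6,7,9}; box has {2,3,4,6,7,8,9} → only 5 remains.
H4 = 3 (sole candidate).
A6 = 1 (sole candidate).
G8 = 3 (sole candidate).
H8 = 8 (sole candidate).
G3 = 1: row 3 has {2,3,4,5,6,7,8,9}; col 7 has {2,3,4,6,7,8,9}; box has {2,3,4,5,6,7,8,9} → only 1 remains.

832674159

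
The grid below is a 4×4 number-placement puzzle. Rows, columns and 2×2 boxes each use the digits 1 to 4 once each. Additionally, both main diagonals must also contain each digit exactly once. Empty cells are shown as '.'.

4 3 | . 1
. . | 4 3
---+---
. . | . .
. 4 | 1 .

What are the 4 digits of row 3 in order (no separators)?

row 1, column 3 = 2 (sole candidate).
row 3, column 2 = 2: row 3 has {}; col 2 has {3,4}; box has {4}; anti-diagonal has {1,4} → only 2 remains.
row 3, column 3 = 3: row 3 has {2}; col 3 has {1,2,4}; box has {1}; main diagonal has {4} → only 3 remains.
row 3, column 4 = 4: row 3 has {2,3}; col 4 has {1,3}; box has {1,3} → only 4 remains.
row 4, column 1 = 3 (sole candidate).
row 4, column 4 = 2 (sole candidate).
row 2, column 2 = 1 (sole candidate).
row 3, column 1 = 1: row 3 has {2,3,4}; col 1 has {3,4}; box has {2,3,4} → only 1 remains.

1234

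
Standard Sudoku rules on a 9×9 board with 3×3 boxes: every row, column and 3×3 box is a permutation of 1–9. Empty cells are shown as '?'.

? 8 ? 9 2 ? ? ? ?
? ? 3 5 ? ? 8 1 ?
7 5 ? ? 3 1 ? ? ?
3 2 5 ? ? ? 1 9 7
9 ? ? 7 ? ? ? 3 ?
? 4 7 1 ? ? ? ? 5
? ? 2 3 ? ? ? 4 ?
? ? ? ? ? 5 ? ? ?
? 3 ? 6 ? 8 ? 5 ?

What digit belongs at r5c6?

r1c7 = 5: in row 1, 5 can only go here (every other open cell in that row sees a 5).
r1c9 = 3: in row 1, 3 can only go here (every other open cell in that row sees a 3).
r3c4 = 8: in row 3, 8 can only go here (every other open cell in that row sees an 8).
r4c4 = 4: row 4 has {1,2,3,5,7,9}; col 4 has {1,3,5,6,7,8,9}; box has {1,7} → only 4 remains.
r4c6 = 6: row 4 has {1,2,3,4,5,7,9}; col 6 has {1,5,8}; box has {1,4,7} → only 6 remains.
r5c6 = 2: row 5 has {3,7,9}; col 6 has {1,5,6,8}; box has {1,4,6,7} → only 2 remains.

2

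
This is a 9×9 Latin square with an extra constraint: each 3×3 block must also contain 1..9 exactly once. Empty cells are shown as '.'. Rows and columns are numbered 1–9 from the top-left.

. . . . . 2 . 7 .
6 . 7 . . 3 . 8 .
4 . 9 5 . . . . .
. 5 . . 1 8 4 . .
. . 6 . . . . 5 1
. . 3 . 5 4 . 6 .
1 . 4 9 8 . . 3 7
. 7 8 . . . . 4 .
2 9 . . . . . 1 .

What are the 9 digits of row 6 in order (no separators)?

R3C8 = 2 (sole candidate).
R4C3 = 2 (sole candidate).
R4C8 = 9 (sole candidate).
R4C9 = 3 (sole candidate).
R7C2 = 6 (sole candidate).
R7C6 = 5 (sole candidate).
R7C7 = 2 (sole candidate).
R9C3 = 5 (sole candidate).
R1C3 = 1 (sole candidate).
R2C2 = 2 (sole candidate).
R3C9 = 6 (sole candidate).
R4C1 = 7 (sole candidate).
R4C4 = 6 (sole candidate).
R8C1 = 3 (sole candidate).
R9C9 = 8 (sole candidate).
R3C5 = 7 (sole candidate).
R3C6 = 1 (sole candidate).
R3C7 = 3 (sole candidate).
R6C9 = 2: row 6 has {3,4,5,6}; col 9 has {1,3,6,7,8}; box has {1,3,4,5,6,9} → only 2 remains.
R8C6 = 6 (sole candidate).
R9C6 = 7 (sole candidate).
R9C7 = 6 (sole candidate).
R2C4 = 4 (sole candidate).
R2C5 = 9 (sole candidate).
R2C9 = 5 (sole candidate).
R3C2 = 8 (sole candidate).
R5C2 = 4 (sole candidate).
R5C6 = 9 (sole candidate).
R6C2 = 1: row 6 has {2,3,4,5,6}; col 2 has {2,4,5,6,7,8,9}; box has {2,3,4,5,6,7} → only 1 remains.
R6C4 = 7: row 6 has {1,2,3,4,5,6}; col 4 has {4,5,6,9}; box has {1,4,5,6,8,9} → only 7 remains.
R6C7 = 8: row 6 has {1,2,3,4,5,6,7}; col 7 has {2,3,4,6}; box has {1,2,3,4,5,6,9} → only 8 remains.
R8C5 = 2 (sole candidate).
R8C9 = 9 (sole candidate).
R9C4 = 3 (sole candidate).
R9C5 = 4 (sole candidate).
R1C1 = 5 (sole candidate).
R1C2 = 3 (sole candidate).
R1C4 = 8 (sole candidate).
R1C5 = 6 (sole candidate).
R1C7 = 9 (sole candidate).
R1C9 = 4 (sole candidate).
R2C7 = 1 (sole candidate).
R5C1 = 8 (sole candidate).
R5C4 = 2 (sole candidate).
R5C5 = 3 (sole candidate).
R5C7 = 7 (sole candidate).
R6C1 = 9: row 6 has {1,2,3,4,5,6,7,8}; col 1 has {1,2,3,4,5,6,7,8}; box has {1,2,3,4,5,6,7,8} → only 9 remains.

913754862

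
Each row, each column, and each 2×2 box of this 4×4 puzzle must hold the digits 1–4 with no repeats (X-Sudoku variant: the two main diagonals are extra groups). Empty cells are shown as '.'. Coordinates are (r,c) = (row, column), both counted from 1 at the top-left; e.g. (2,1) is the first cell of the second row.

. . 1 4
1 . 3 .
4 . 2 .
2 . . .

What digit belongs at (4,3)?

(1,1) = 3: row 1 has {1,4}; col 1 has {1,2,4}; box has {1}; main diagonal has {2} → only 3 remains.
(1,2) = 2: row 1 has {1,3,4}; col 2 has {}; box has {1,3} → only 2 remains.
(2,2) = 4: row 2 has {1,3}; col 2 has {2}; box has {1,2,3}; main diagonal has {2,3} → only 4 remains.
(2,4) = 2: row 2 has {1,3,4}; col 4 has {4}; box has {1,3,4} → only 2 remains.
(3,2) = 1: row 3 has {2,4}; col 2 has {2,4}; box has {2,4}; anti-diagonal has {2,3,4} → only 1 remains.
(3,4) = 3: row 3 has {1,2,4}; col 4 has {2,4}; box has {2} → only 3 remains.
(4,2) = 3: row 4 has {2}; col 2 has {1,2,4}; box has {1,2,4} → only 3 remains.
(4,3) = 4: row 4 has {2,3}; col 3 has {1,2,3}; box has {2,3} → only 4 remains.

4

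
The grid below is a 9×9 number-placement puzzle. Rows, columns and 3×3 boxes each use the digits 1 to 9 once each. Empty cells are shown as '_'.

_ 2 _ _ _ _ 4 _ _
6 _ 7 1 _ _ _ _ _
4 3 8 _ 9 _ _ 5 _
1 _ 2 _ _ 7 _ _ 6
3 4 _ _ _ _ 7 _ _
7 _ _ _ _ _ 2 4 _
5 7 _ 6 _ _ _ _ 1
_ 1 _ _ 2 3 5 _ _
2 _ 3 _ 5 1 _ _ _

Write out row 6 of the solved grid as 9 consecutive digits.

769318245

R1C1 = 9: row 1 has {2,4}; col 1 has {1,2,3,4,5,6,7}; box has {2,3,4,6,7,8} → only 9 remains.
R2C2 = 5: row 2 has {1,6,7}; col 2 has {1,2,3,4,7}; box has {2,3,4,6,7,8,9} → only 5 remains.
R8C1 = 8: row 8 has {1,2,3,5}; col 1 has {1,2,3,4,5,6,7,9}; box has {1,2,3,5,7} → only 8 remains.
R1C3 = 1: row 1 has {2,4,9}; col 3 has {2,3,7,8}; box has {2,3,4,5,6,7,8,9} → only 1 remains.
R3C7 = 1: in row 3, 1 can only go here (every other open cell in that row sees a 1).
R3C6 = 6: in row 3, 6 can only go here (every other open cell in that row sees a 6).
R1C8 = 6: in row 1, 6 can only go here (every other open cell in that row sees a 6).
R4C4 = 5: in row 4, 5 can only go here (every other open cell in that row sees a 5).
R1C6 = 5: in row 1, 5 can only go here (every other open cell in that row sees a 5).
R4C5 = 4: in row 4, 4 can only go here (every other open cell in that row sees a 4).
R7C5 = 8: row 7 has {1,5,6,7}; col 5 has {2,4,5,9}; box has {1,2,3,5,6} → only 8 remains.
R2C5 = 3: row 2 has {1,5,6,7}; col 5 has {2,4,5,8,9}; box has {1,5,6,9} → only 3 remains.
R1C5 = 7: row 1 has {1,2,4,5,6,9}; col 5 has {2,3,4,5,8,9}; box has {1,3,5,6,9} → only 7 remains.
R3C4 = 2: row 3 has {1,3,4,5,6,8,9}; col 4 has {1,5,6}; box has {1,3,5,6,7,9} → only 2 remains.
R3C9 = 7: row 3 has {1,2,3,4,5,6,8,9}; col 9 has {1,6}; box has {1,4,5,6} → only 7 remains.
R1C4 = 8: row 1 has {1,2,4,5,6,7,9}; col 4 has {1,2,5,6}; box has {1,2,3,5,6,7,9} → only 8 remains.
R1C9 = 3: row 1 has {1,2,4,5,6,7,8,9}; col 9 has {1,6,7}; box has {1,4,5,6,7} → only 3 remains.
R2C6 = 4: row 2 has {1,3,5,6,7}; col 6 has {1,3,5,6,7}; box has {1,2,3,5,6,7,8,9} → only 4 remains.
R5C4 = 9: row 5 has {3,4,7}; col 4 has {1,2,5,6,8}; box has {4,5,7} → only 9 remains.
R6C4 = 3: row 6 has {2,4,7}; col 4 has {1,2,5,6,8,9}; box has {4,5,7,9} → only 3 remains.
R6C6 = 8: row 6 has {2,3,4,7}; col 6 has {1,3,4,5,6,7}; box has {3,4,5,7,9} → only 8 remains.
R7C6 = 9: row 7 has {1,5,6,7,8}; col 6 has {1,3,4,5,6,7,8}; box has {1,2,3,5,6,8} → only 9 remains.
R7C7 = 3: row 7 has {1,5,6,7,8,9}; col 7 has {1,2,4,5,7}; box has {1,5} → only 3 remains.
R7C8 = 2: row 7 has {1,3,5,6,7,8,9}; col 8 has {4,5,6}; box has {1,3,5} → only 2 remains.
R5C6 = 2: row 5 has {3,4,7,9}; col 6 has {1,3,4,5,6,7,8,9}; box has {3,4,5,7,8,9} → only 2 remains.
R7C3 = 4: row 7 has {1,2,3,5,6,7,8,9}; col 3 has {1,2,3,7,8}; box has {1,2,3,5,7,8} → only 4 remains.
R2C9 = 2: in row 2, 2 can only go here (every other open cell in that row sees a 2).
R4C8 = 3: in row 4, 3 can only go here (every other open cell in that row sees a 3).
R6C5 = 1: in row 6, 1 can only go here (every other open cell in that row sees a 1).
R5C5 = 6: row 5 has {2,3,4,7,9}; col 5 has {1,2,3,4,5,7,8,9}; box has {1,2,3,4,5,7,8,9} → only 6 remains.
R5C3 = 5: row 5 has {2,3,4,6,7,9}; col 3 has {1,2,3,4,7,8}; box has {1,2,3,4,7} → only 5 remains.
R5C9 = 8: row 5 has {2,3,4,5,6,7,9}; col 9 has {1,2,3,6,7}; box has {2,3,4,6,7} → only 8 remains.
R4C7 = 9: row 4 has {1,2,3,4,5,6,7}; col 7 has {1,2,3,4,5,7}; box has {2,3,4,6,7,8} → only 9 remains.
R5C8 = 1: row 5 has {2,3,4,5,6,7,8,9}; col 8 has {2,3,4,5,6}; box has {2,3,4,6,7,8,9} → only 1 remains.
R6C9 = 5: row 6 has {1,2,3,4,7,8}; col 9 has {1,2,3,6,7,8}; box has {1,2,3,4,6,7,8,9} → only 5 remains.
R2C7 = 8: row 2 has {1,2,3,4,5,6,7}; col 7 has {1,2,3,4,5,7,9}; box has {1,2,3,4,5,6,7} → only 8 remains.
R2C8 = 9: row 2 has {1,2,3,4,5,6,7,8}; col 8 has {1,2,3,4,5,6}; box has {1,2,3,4,5,6,7,8} → only 9 remains.
R4C2 = 8: row 4 has {1,2,3,4,5,6,7,9}; col 2 has {1,2,3,4,5,7}; box has {1,2,3,4,5,7} → only 8 remains.
R8C8 = 7: row 8 has {1,2,3,5,8}; col 8 has {1,2,3,4,5,6,9}; box has {1,2,3,5} → only 7 remains.
R9C7 = 6: row 9 has {1,2,3,5}; col 7 has {1,2,3,4,5,7,8,9}; box has {1,2,3,5,7} → only 6 remains.
R9C8 = 8: row 9 has {1,2,3,5,6}; col 8 has {1,2,3,4,5,6,7,9}; box has {1,2,3,5,6,7} → only 8 remains.
R8C4 = 4: row 8 has {1,2,3,5,7,8}; col 4 has {1,2,3,5,6,8,9}; box has {1,2,3,5,6,8,9} → only 4 remains.
R8C9 = 9: row 8 has {1,2,3,4,5,7,8}; col 9 has {1,2,3,5,6,7,8}; box has {1,2,3,5,6,7,8} → only 9 remains.
R9C2 = 9: row 9 has {1,2,3,5,6,8}; col 2 has {1,2,3,4,5,7,8}; box has {1,2,3,4,5,7,8} → only 9 remains.
R9C4 = 7: row 9 has {1,2,3,5,6,8,9}; col 4 has {1,2,3,4,5,6,8,9}; box has {1,2,3,4,5,6,8,9} → only 7 remains.
R9C9 = 4: row 9 has {1,2,3,5,6,7,8,9}; col 9 has {1,2,3,5,6,7,8,9}; box has {1,2,3,5,6,7,8,9} → only 4 remains.
R6C2 = 6: row 6 has {1,2,3,4,5,7,8}; col 2 has {1,2,3,4,5,7,8,9}; box has {1,2,3,4,5,7,8} → only 6 remains.
R6C3 = 9: row 6 has {1,2,3,4,5,6,7,8}; col 3 has {1,2,3,4,5,7,8}; box has {1,2,3,4,5,6,7,8} → only 9 remains.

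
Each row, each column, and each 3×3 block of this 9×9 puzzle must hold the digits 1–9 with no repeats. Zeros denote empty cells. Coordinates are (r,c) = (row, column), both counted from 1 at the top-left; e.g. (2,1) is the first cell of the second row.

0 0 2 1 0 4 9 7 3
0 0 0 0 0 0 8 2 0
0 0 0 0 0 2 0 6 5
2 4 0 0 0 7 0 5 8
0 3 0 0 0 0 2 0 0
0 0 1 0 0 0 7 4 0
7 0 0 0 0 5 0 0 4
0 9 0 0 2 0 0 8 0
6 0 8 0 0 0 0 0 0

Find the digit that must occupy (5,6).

8

(2,9) = 1: row 2 has {2,8}; col 9 has {3,4,5,8}; box has {2,3,5,6,7,8,9} → only 1 remains.
(3,7) = 4: row 3 has {2,5,6}; col 7 has {2,7,8,9}; box has {1,2,3,5,6,7,8,9} → only 4 remains.
(7,3) = 3: row 7 has {4,5,7}; col 3 has {1,2,8}; box has {6,7,8,9} → only 3 remains.
(5,3) = 7: in row 5, 7 can only go here (every other open cell in that row sees a 7).
(3,3) = 9: row 3 has {2,4,5,6}; col 3 has {1,2,3,7,8}; box has {2} → only 9 remains.
(4,3) = 6: row 4 has {2,4,5,7,8}; col 3 has {1,2,3,7,8,9}; box has {1,2,3,4,7} → only 6 remains.
(6,4) = 2: in row 6, 2 can only go here (every other open cell in that row sees a 2).
(7,2) = 2: in row 7, 2 can only go here (every other open cell in that row sees a 2).
(9,9) = 2: in row 9, 2 can only go here (every other open cell in that row sees a 2).
(9,8) = 3: in column 8, 3 can only go here (every other open cell in that column sees a 3).
(4,7) = 3: in column 7, 3 can only go here (every other open cell in that column sees a 3).
(4,4) = 9: row 4 has {2,3,4,5,6,7,8}; col 4 has {1,2}; box has {2,7} → only 9 remains.
(4,5) = 1: row 4 has {2,3,4,5,6,7,8,9}; col 5 has {2}; box has {2,7,9} → only 1 remains.
(5,8) = 1: in row 5, 1 can only go here (every other open cell in that row sees a 1).
(7,8) = 9: row 7 has {2,3,4,5,7}; col 8 has {1,2,3,4,5,6,7,8}; box has {2,3,4,8} → only 9 remains.
(7,7) = 1: in row 7, 1 can only go here (every other open cell in that row sees a 1).
(9,7) = 5: row 9 has {2,3,6,8}; col 7 has {1,2,3,4,7,8,9}; box has {1,2,3,4,8,9} → only 5 remains.
(8,7) = 6: row 8 has {2,8,9}; col 7 has {1,2,3,4,5,7,8,9}; box has {1,2,3,4,5,8,9} → only 6 remains.
(8,9) = 7: row 8 has {2,6,8,9}; col 9 has {1,2,3,4,5,8}; box has {1,2,3,4,5,6,8,9} → only 7 remains.
(9,2) = 1: row 9 has {2,3,5,6,8}; col 2 has {2,3,4,9}; box has {2,3,6,7,8,9} → only 1 remains.
(9,6) = 9: row 9 has {1,2,3,5,6,8}; col 6 has {2,4,5,7}; box has {2,5} → only 9 remains.
(2,5) = 9: in row 2, 9 can only go here (every other open cell in that row sees a 9).
(3,1) = 1: in row 3, 1 can only go here (every other open cell in that row sees a 1).
(8,6) = 1: in row 8, 1 can only go here (every other open cell in that row sees a 1).
(8,4) = 3: in row 8, 3 can only go here (every other open cell in that row sees a 3).
(3,5) = 3: in row 3, 3 can only go here (every other open cell in that row sees a 3).
(2,6) = 6: row 2 has {1,2,8,9}; col 6 has {1,2,4,5,7,9}; box has {1,2,3,4,9} → only 6 remains.
(5,6) = 8: row 5 has {1,2,3,7}; col 6 has {1,2,4,5,6,7,9}; box has {1,2,7,9} → only 8 remains.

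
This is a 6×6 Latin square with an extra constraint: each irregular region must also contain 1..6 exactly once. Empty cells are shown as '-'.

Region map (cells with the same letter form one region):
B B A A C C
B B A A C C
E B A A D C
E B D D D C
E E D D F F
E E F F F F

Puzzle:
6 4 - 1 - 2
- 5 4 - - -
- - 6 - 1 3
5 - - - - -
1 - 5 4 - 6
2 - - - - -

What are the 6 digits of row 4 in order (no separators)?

r1c3 = 3: row 1 has {1,2,4,6}; col 3 has {4,5,6}; region has {1,4,6} → only 3 remains.
r1c5 = 5: row 1 has {1,2,3,4,6}; col 5 has {1}; region has {2,3} → only 5 remains.
r2c1 = 3: row 2 has {4,5}; col 1 has {1,2,5,6}; region has {4,5,6} → only 3 remains.
r2c4 = 2: row 2 has {3,4,5}; col 4 has {1,4}; region has {1,3,4,6} → only 2 remains.
r2c5 = 6: row 2 has {2,3,4,5}; col 5 has {1,5}; region has {2,3,5} → only 6 remains.
r2c6 = 1: row 2 has {2,3,4,5,6}; col 6 has {2,3,6}; region has {2,3,5,6} → only 1 remains.
r3c1 = 4: row 3 has {1,3,6}; col 1 has {1,2,3,5,6}; region has {1,2,5} → only 4 remains.
r3c2 = 2: row 3 has {1,3,4,6}; col 2 has {4,5}; region has {3,4,5,6} → only 2 remains.
r3c4 = 5: row 3 has {1,2,3,4,6}; col 4 has {1,2,4}; region has {1,2,3,4,6} → only 5 remains.
r4c2 = 1: row 4 has {5}; col 2 has {2,4,5}; region has {2,3,4,5,6} → only 1 remains.
r4c3 = 2: row 4 has {1,5}; col 3 has {3,4,5,6}; region has {1,4,5} → only 2 remains.
r4c5 = 3: row 4 has {1,2,5}; col 5 has {1,5,6}; region has {1,2,4,5} → only 3 remains.
r4c6 = 4: row 4 has {1,2,3,5}; col 6 has {1,2,3,6}; region has {1,2,3,5,6} → only 4 remains.
r5c2 = 3: row 5 has {1,4,5,6}; col 2 has {1,2,4,5}; region has {1,2,4,5} → only 3 remains.
r5c5 = 2: row 5 has {1,3,4,5,6}; col 5 has {1,3,5,6}; region has {6} → only 2 remains.
r6c2 = 6: row 6 has {2}; col 2 has {1,2,3,4,5}; region has {1,2,3,4,5} → only 6 remains.
r6c3 = 1: row 6 has {2,6}; col 3 has {2,3,4,5,6}; region has {2,6} → only 1 remains.
r6c4 = 3: row 6 has {1,2,6}; col 4 has {1,2,4,5}; region has {1,2,6} → only 3 remains.
r6c5 = 4: row 6 has {1,2,3,6}; col 5 has {1,2,3,5,6}; region has {1,2,3,6} → only 4 remains.
r6c6 = 5: row 6 has {1,2,3,4,6}; col 6 has {1,2,3,4,6}; region has {1,2,3,4,6} → only 5 remains.
r4c4 = 6: row 4 has {1,2,3,4,5}; col 4 has {1,2,3,4,5}; region has {1,2,3,4,5} → only 6 remains.

512634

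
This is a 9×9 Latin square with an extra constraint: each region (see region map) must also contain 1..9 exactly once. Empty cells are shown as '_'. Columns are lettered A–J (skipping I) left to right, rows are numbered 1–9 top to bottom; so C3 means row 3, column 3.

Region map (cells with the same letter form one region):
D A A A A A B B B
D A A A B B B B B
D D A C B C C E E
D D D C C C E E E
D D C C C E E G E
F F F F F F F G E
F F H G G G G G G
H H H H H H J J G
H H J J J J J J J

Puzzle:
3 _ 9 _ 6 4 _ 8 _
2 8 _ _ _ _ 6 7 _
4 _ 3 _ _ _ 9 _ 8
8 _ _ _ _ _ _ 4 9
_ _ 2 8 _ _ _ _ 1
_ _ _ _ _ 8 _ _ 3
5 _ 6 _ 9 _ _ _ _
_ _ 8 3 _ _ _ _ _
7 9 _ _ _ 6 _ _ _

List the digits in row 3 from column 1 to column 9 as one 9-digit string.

A8 = 1: row 8 has {3,8}; col 1 has {2,3,4,5,7,8}; region has {3,6,7,8,9} → only 1 remains.
F2 = 9: in row 2, 9 can only go here (every other open cell in that row sees a 9).
E2 = 3: in row 2, 3 can only go here (every other open cell in that row sees a 3).
J2 = 4: in row 2, 4 can only go here (every other open cell in that row sees a 4).
G4 = 2: in row 4, 2 can only go here (every other open cell in that row sees a 2).
F4 = 3: in row 4, 3 can only go here (every other open cell in that row sees a 3).
E3 = 2: in row 3, 2 can only go here (every other open cell in that row sees a 2).
J1 = 5: row 1 has {3,4,6,8,9}; col 9 has {1,3,4,8,9}; region has {2,3,4,6,7,8,9} → only 5 remains.
J9 = 2: row 9 has {6,7,9}; col 9 has {1,3,4,5,8,9}; region has {6} → only 2 remains.
G1 = 1: row 1 has {3,4,5,6,8,9}; col 7 has {2,6,9}; region has {2,3,4,5,6,7,8,9} → only 1 remains.
J7 = 7: row 7 has {5,6,9}; col 9 has {1,2,3,4,5,8,9}; region has {9} → only 7 remains.
J8 = 6: row 8 has {1,3,8}; col 9 has {1,2,3,4,5,7,8,9}; region has {7,9} → only 6 remains.
H5 = 3: in row 5, 3 can only go here (every other open cell in that row sees a 3).
E5 = 4: in row 5, 4 can only go here (every other open cell in that row sees a 4).
A5 = 9: in row 5, 9 can only go here (every other open cell in that row sees a 9).
A6 = 6: row 6 has {3,8}; col 1 has {1,2,3,4,5,7,8,9}; region has {5,8} → only 6 remains.
E8 = 5: row 8 has {1,3,6,8}; col 5 has {2,3,4,6,9}; region has {1,3,6,7,8,9} → only 5 remains.
F8 = 2: row 8 has {1,3,5,6,8}; col 6 has {3,4,6,8,9}; region has {1,3,5,6,7,8,9} → only 2 remains.
H8 = 9: row 8 has {1,2,3,5,6,8}; col 8 has {3,4,7,8}; region has {2,6} → only 9 remains.
F7 = 1: row 7 has {5,6,7,9}; col 6 has {2,3,4,6,8,9}; region has {3,6,7,9} → only 1 remains.
H7 = 2: row 7 has {1,5,6,7,9}; col 8 has {3,4,7,8,9}; region has {1,3,6,7,9} → only 2 remains.
B8 = 4: row 8 has {1,2,3,5,6,8,9}; col 2 has {8,9}; region has {1,2,3,5,6,7,8,9} → only 4 remains.
G8 = 7: row 8 has {1,2,3,4,5,6,8,9}; col 7 has {1,2,6,9}; region has {2,6,9} → only 7 remains.
G5 = 5: row 5 has {1,2,3,4,8,9}; col 7 has {1,2,6,7,9}; region has {1,2,3,4,8,9} → only 5 remains.
G6 = 4: row 6 has {3,6,8}; col 7 has {1,2,5,6,7,9}; region has {5,6,8} → only 4 remains.
H6 = 5: row 6 has {3,4,6,8}; col 8 has {2,3,4,7,8,9}; region has {1,2,3,6,7,9} → only 5 remains.
B7 = 3: row 7 has {1,2,5,6,7,9}; col 2 has {4,8,9}; region has {4,5,6,8} → only 3 remains.
D7 = 4: row 7 has {1,2,3,5,6,7,9}; col 4 has {3,8}; region has {1,2,3,5,6,7,9} → only 4 remains.
G7 = 8: row 7 has {1,2,3,4,5,6,7,9}; col 7 has {1,2,4,5,6,7,9}; region has {1,2,3,4,5,6,7,9} → only 8 remains.
G9 = 3: row 9 has {2,6,7,9}; col 7 has {1,2,4,5,6,7,8,9}; region has {2,6,7,9} → only 3 remains.
H9 = 1: row 9 has {2,3,6,7,9}; col 8 has {2,3,4,5,7,8,9}; region has {2,3,6,7,9} → only 1 remains.
H3 = 6: row 3 has {2,3,4,8,9}; col 8 has {1,2,3,4,5,7,8,9}; region has {1,2,3,4,5,8,9} → only 6 remains.
F5 = 7: row 5 has {1,2,3,4,5,8,9}; col 6 has {1,2,3,4,6,8,9}; region has {1,2,3,4,5,6,8,9} → only 7 remains.
D9 = 5: row 9 has {1,2,3,6,7,9}; col 4 has {3,4,8}; region has {1,2,3,6,7,9} → only 5 remains.
E9 = 8: row 9 has {1,2,3,5,6,7,9}; col 5 has {2,3,4,5,6,9}; region has {1,2,3,5,6,7,9} → only 8 remains.
D2 = 1: row 2 has {2,3,4,6,7,8,9}; col 4 has {3,4,5,8}; region has {3,4,6,8,9} → only 1 remains.
D3 = 7: row 3 has {2,3,4,6,8,9}; col 4 has {1,3,4,5,8}; region has {2,3,4,8,9} → only 7 remains.
F3 = 5: row 3 has {2,3,4,6,7,8,9}; col 6 has {1,2,3,4,6,7,8,9}; region has {2,3,4,7,8,9} → only 5 remains.
D4 = 6: row 4 has {2,3,4,8,9}; col 4 has {1,3,4,5,7,8}; region has {2,3,4,5,7,8,9} → only 6 remains.
E4 = 1: row 4 has {2,3,4,6,8,9}; col 5 has {2,3,4,5,6,8,9}; region has {2,3,4,5,6,7,8,9} → only 1 remains.
B5 = 6: row 5 has {1,2,3,4,5,7,8,9}; col 2 has {3,4,8,9}; region has {2,3,4,8,9} → only 6 remains.
E6 = 7: row 6 has {3,4,5,6,8}; col 5 has {1,2,3,4,5,6,8,9}; region has {3,4,5,6,8} → only 7 remains.
C9 = 4: row 9 has {1,2,3,5,6,7,8,9}; col 3 has {2,3,6,8,9}; region has {1,2,3,5,6,7,8,9} → only 4 remains.
D1 = 2: row 1 has {1,3,4,5,6,8,9}; col 4 has {1,3,4,5,6,7,8}; region has {1,3,4,6,8,9} → only 2 remains.
C2 = 5: row 2 has {1,2,3,4,6,7,8,9}; col 3 has {2,3,4,6,8,9}; region has {1,2,3,4,6,8,9} → only 5 remains.
B3 = 1: row 3 has {2,3,4,5,6,7,8,9}; col 2 has {3,4,6,8,9}; region has {2,3,4,6,8,9} → only 1 remains.

413725968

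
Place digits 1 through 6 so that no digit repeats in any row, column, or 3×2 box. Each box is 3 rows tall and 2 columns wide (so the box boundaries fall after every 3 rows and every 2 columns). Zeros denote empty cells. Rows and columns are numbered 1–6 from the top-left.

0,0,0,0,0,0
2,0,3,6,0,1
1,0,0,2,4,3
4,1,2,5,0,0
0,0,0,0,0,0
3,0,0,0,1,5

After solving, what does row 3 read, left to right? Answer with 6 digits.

R2C5 = 5 (sole candidate).
R3C3 = 5: row 3 has {1,2,3,4}; col 3 has {2,3}; box has {2,3,6} → only 5 remains.
R4C6 = 6 (sole candidate).
R6C4 = 4 (sole candidate).
R1C4 = 1 (sole candidate).
R1C6 = 2 (sole candidate).
R2C2 = 4 (sole candidate).
R3C2 = 6: row 3 has {1,2,3,4,5}; col 2 has {1,4}; box has {1,2,4} → only 6 remains.

165243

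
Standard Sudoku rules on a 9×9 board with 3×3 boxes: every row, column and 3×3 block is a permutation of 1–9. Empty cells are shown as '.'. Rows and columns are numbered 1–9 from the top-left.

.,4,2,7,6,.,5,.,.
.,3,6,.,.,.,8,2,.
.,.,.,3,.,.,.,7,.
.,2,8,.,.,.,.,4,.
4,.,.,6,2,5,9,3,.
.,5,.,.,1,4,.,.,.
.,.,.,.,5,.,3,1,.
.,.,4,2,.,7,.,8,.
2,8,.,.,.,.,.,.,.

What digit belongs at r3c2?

9

r1c8 = 9: row 1 has {2,4,5,6,7}; col 8 has {1,2,3,4,7,8}; box has {2,5,7,8} → only 9 remains.
r4c4 = 9: row 4 has {2,4,8}; col 4 has {2,3,6,7}; box has {1,2,4,5,6} → only 9 remains.
r4c6 = 3: row 4 has {2,4,8,9}; col 6 has {4,5,7}; box has {1,2,4,5,6,9} → only 3 remains.
r6c4 = 8: row 6 has {1,4,5}; col 4 has {2,3,6,7,9}; box has {1,2,3,4,5,6,9} → only 8 remains.
r6c8 = 6: row 6 has {1,4,5,8}; col 8 has {1,2,3,4,7,8,9}; box has {3,4,9} → only 6 remains.
r7c4 = 4: row 7 has {1,3,5}; col 4 has {2,3,6,7,8,9}; box has {2,5,7} → only 4 remains.
r8c7 = 6: row 8 has {2,4,7,8}; col 7 has {3,5,8,9}; box has {1,3,8} → only 6 remains.
r9c4 = 1: row 9 has {2,8}; col 4 has {2,3,4,6,7,8,9}; box has {2,4,5,7} → only 1 remains.
r9c8 = 5: row 9 has {1,2,8}; col 8 has {1,2,3,4,6,7,8,9}; box has {1,3,6,8} → only 5 remains.
r2c4 = 5: row 2 has {2,3,6,8}; col 4 has {1,2,3,4,6,7,8,9}; box has {3,6,7} → only 5 remains.
r4c5 = 7: row 4 has {2,3,4,8,9}; col 5 has {1,2,5,6}; box has {1,2,3,4,5,6,8,9} → only 7 remains.
r4c7 = 1: row 4 has {2,3,4,7,8,9}; col 7 has {3,5,6,8,9}; box has {3,4,6,9} → only 1 remains.
r4c9 = 5: row 4 has {1,2,3,4,7,8,9}; col 9 has {}; box has {1,3,4,6,9} → only 5 remains.
r8c9 = 9: row 8 has {2,4,6,7,8}; col 9 has {5}; box has {1,3,5,6,8} → only 9 remains.
r3c7 = 4: row 3 has {3,7}; col 7 has {1,3,5,6,8,9}; box has {2,5,7,8,9} → only 4 remains.
r4c1 = 6: row 4 has {1,2,3,4,5,7,8,9}; col 1 has {2,4}; box has {2,4,5,8} → only 6 remains.
r8c2 = 1: row 8 has {2,4,6,7,8,9}; col 2 has {2,3,4,5,8}; box has {2,4,8} → only 1 remains.
r8c5 = 3: row 8 has {1,2,4,6,7,8,9}; col 5 has {1,2,5,6,7}; box has {1,2,4,5,7} → only 3 remains.
r9c5 = 9: row 9 has {1,2,5,8}; col 5 has {1,2,3,5,6,7}; box has {1,2,3,4,5,7} → only 9 remains.
r9c6 = 6: row 9 has {1,2,5,8,9}; col 6 has {3,4,5,7}; box has {1,2,3,4,5,7,9} → only 6 remains.
r9c7 = 7: row 9 has {1,2,5,6,8,9}; col 7 has {1,3,4,5,6,8,9}; box has {1,3,5,6,8,9} → only 7 remains.
r9c9 = 4: row 9 has {1,2,5,6,7,8,9}; col 9 has {5,9}; box has {1,3,5,6,7,8,9} → only 4 remains.
r2c5 = 4: row 2 has {2,3,5,6,8}; col 5 has {1,2,3,5,6,7,9}; box has {3,5,6,7} → only 4 remains.
r2c9 = 1: row 2 has {2,3,4,5,6,8}; col 9 has {4,5,9}; box has {2,4,5,7,8,9} → only 1 remains.
r3c2 = 9: row 3 has {3,4,7}; col 2 has {1,2,3,4,5,8}; box has {2,3,4,6} → only 9 remains.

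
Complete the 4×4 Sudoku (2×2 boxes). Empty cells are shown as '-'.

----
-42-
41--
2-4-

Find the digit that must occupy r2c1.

1

r3c3 = 3 (sole candidate).
r3c4 = 2 (sole candidate).
r4c2 = 3 (sole candidate).
r4c4 = 1 (sole candidate).
r1c2 = 2 (sole candidate).
r1c3 = 1 (sole candidate).
r2c4 = 3 (sole candidate).
r1c1 = 3 (sole candidate).
r1c4 = 4 (sole candidate).
r2c1 = 1: row 2 has {2,3,4}; col 1 has {2,3,4}; box has {2,3,4} → only 1 remains.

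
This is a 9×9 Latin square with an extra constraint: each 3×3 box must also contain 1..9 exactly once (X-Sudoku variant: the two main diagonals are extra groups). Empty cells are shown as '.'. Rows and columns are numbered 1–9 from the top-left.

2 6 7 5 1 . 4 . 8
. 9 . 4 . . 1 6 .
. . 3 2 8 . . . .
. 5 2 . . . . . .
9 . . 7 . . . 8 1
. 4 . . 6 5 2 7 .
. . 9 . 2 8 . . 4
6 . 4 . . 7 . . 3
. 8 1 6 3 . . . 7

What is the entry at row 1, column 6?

row 2, column 5 = 7 (sole candidate).
row 2, column 6 = 3 (sole candidate).
row 3, column 2 = 1 (sole candidate).
row 5, column 2 = 3 (sole candidate).
row 5, column 3 = 6 (sole candidate).
row 5, column 5 = 4 (sole candidate).
row 5, column 6 = 2 (sole candidate).
row 5, column 7 = 5 (sole candidate).
row 6, column 3 = 8 (sole candidate).
row 6, column 9 = 9 (sole candidate).
row 7, column 2 = 7 (sole candidate).
row 7, column 4 = 1 (sole candidate).
row 7, column 7 = 6 (sole candidate).
row 7, column 8 = 5 (sole candidate).
row 8, column 2 = 2 (sole candidate).
row 8, column 4 = 9 (sole candidate).
row 8, column 5 = 5 (sole candidate).
row 8, column 7 = 8 (sole candidate).
row 8, column 8 = 1 (sole candidate).
row 9, column 1 = 5 (sole candidate).
row 9, column 6 = 4 (sole candidate).
row 9, column 7 = 9 (sole candidate).
row 9, column 8 = 2 (sole candidate).
row 1, column 6 = 9: row 1 has {1,2,4,5,6,7,8}; col 6 has {2,3,4,5,7,8}; box has {1,2,3,4,5,7,8} → only 9 remains.

9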